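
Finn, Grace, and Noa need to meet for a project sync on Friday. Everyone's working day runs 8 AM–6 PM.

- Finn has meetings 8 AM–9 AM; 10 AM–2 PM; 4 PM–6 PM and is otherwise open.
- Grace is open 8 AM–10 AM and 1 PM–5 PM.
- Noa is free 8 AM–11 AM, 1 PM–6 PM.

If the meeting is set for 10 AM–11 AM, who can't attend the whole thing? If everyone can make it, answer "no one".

Finn, Grace

Finn free: 09:00-10:00, 14:00-16:00 (invert busy blocks within the working day).
Grace free: 08:00-10:00, 13:00-17:00.
Noa free: 08:00-11:00, 13:00-18:00.
Finn: not fully free for 10:00-11:00. Grace: not fully free for 10:00-11:00. Noa: free for 10:00-11:00.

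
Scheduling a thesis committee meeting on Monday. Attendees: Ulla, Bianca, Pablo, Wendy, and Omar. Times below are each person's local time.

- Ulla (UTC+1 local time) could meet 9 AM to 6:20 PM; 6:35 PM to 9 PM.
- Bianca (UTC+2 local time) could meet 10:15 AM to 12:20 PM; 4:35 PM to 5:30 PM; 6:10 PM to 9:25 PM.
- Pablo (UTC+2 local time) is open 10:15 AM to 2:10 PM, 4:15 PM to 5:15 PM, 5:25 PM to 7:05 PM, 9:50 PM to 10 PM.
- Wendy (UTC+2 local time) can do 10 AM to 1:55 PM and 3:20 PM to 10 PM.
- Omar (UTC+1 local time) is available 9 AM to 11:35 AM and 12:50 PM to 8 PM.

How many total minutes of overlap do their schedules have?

225

Ulla in UTC: 08:00-17:20, 17:35-20:00 (subtract 1h to convert from UTC+1).
Bianca in UTC: 08:15-10:20, 14:35-15:30, 16:10-19:25 (subtract 2h to convert from UTC+2).
Pablo in UTC: 08:15-12:10, 14:15-15:15, 15:25-17:05, 19:50-20:00 (subtract 2h to convert from UTC+2).
Wendy in UTC: 08:00-11:55, 13:20-20:00 (subtract 2h to convert from UTC+2).
Omar in UTC: 08:00-10:35, 11:50-19:00 (subtract 1h to convert from UTC+1).
Ulla ∩ Bianca: 08:15-10:20, 14:35-15:30, 16:10-17:20, 17:35-19:25.
Ulla ∩ Bianca ∩ Pablo: 08:15-10:20, 14:35-15:15, 15:25-15:30, 16:10-17:05.
Ulla ∩ Bianca ∩ Pablo ∩ Wendy: 08:15-10:20, 14:35-15:15, 15:25-15:30, 16:10-17:05.
Ulla ∩ Bianca ∩ Pablo ∩ Wendy ∩ Omar: 08:15-10:20, 14:35-15:15, 15:25-15:30, 16:10-17:05.
Those are the intersection windows.
Summing the common windows: 125 + 40 + 5 + 55 = 225 minutes.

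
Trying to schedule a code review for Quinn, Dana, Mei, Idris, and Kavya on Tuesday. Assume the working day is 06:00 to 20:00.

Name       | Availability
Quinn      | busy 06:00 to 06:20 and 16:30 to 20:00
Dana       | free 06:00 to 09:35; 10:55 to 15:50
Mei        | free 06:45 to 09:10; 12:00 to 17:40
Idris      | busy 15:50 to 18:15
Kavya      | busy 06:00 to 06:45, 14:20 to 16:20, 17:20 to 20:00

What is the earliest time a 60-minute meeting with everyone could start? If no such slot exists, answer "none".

Quinn free: 06:20-16:30 (invert busy blocks within the working day).
Dana free: 06:00-09:35, 10:55-15:50.
Mei free: 06:45-09:10, 12:00-17:40.
Idris free: 06:00-15:50, 18:15-20:00 (invert busy blocks within the working day).
Kavya free: 06:45-14:20, 16:20-17:20 (invert busy blocks within the working day).
Quinn ∩ Dana: 06:20-09:35, 10:55-15:50.
Quinn ∩ Dana ∩ Mei: 06:45-09:10, 12:00-15:50.
Quinn ∩ Dana ∩ Mei ∩ Idris: 06:45-09:10, 12:00-15:50.
Quinn ∩ Dana ∩ Mei ∩ Idris ∩ Kavya: 06:45-09:10, 12:00-14:20.
Those are the intersection windows.
The first common window of at least 60 minutes is 06:45-09:10, so the earliest start is 06:45.

06:45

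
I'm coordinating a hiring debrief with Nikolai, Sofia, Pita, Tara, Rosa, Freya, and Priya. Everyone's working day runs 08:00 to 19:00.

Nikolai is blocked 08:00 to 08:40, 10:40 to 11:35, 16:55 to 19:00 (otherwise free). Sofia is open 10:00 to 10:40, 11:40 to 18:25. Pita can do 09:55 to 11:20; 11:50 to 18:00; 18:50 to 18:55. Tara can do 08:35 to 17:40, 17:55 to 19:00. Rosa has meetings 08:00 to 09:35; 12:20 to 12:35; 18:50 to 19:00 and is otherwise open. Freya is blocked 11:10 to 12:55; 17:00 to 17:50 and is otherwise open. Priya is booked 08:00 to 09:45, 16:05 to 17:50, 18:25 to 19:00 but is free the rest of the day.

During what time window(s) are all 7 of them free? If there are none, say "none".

Nikolai free: 08:40-10:40, 11:35-16:55 (invert busy blocks within the working day).
Sofia free: 10:00-10:40, 11:40-18:25.
Pita free: 09:55-11:20, 11:50-18:00, 18:50-18:55.
Tara free: 08:35-17:40, 17:55-19:00.
Rosa free: 09:35-12:20, 12:35-18:50 (invert busy blocks within the working day).
Freya free: 08:00-11:10, 12:55-17:00, 17:50-19:00 (invert busy blocks within the working day).
Priya free: 09:45-16:05, 17:50-18:25 (invert busy blocks within the working day).
Nikolai ∩ Sofia: 10:00-10:40, 11:40-16:55.
Nikolai ∩ Sofia ∩ Pita: 10:00-10:40, 11:50-16:55.
Nikolai ∩ Sofia ∩ Pita ∩ Tara: 10:00-10:40, 11:50-16:55.
Nikolai ∩ Sofia ∩ Pita ∩ Tara ∩ Rosa: 10:00-10:40, 11:50-12:20, 12:35-16:55.
Nikolai ∩ Sofia ∩ Pita ∩ Tara ∩ Rosa ∩ Freya: 10:00-10:40, 12:55-16:55.
Nikolai ∩ Sofia ∩ Pita ∩ Tara ∩ Rosa ∩ Freya ∩ Priya: 10:00-10:40, 12:55-16:05.

10:00-10:40, 12:55-16:05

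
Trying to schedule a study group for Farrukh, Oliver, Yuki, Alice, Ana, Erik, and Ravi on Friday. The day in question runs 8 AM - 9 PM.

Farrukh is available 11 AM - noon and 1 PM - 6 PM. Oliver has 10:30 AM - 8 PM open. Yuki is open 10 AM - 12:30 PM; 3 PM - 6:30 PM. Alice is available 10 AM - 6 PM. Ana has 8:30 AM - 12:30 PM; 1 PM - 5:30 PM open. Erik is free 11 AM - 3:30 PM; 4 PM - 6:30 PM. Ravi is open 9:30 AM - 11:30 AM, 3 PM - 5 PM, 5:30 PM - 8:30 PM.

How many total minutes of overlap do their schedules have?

120

Farrukh ∩ Oliver: 11:00-12:00, 13:00-18:00.
Farrukh ∩ Oliver ∩ Yuki: 11:00-12:00, 15:00-18:00.
Farrukh ∩ Oliver ∩ Yuki ∩ Alice: 11:00-12:00, 15:00-18:00.
Farrukh ∩ Oliver ∩ Yuki ∩ Alice ∩ Ana: 11:00-12:00, 15:00-17:30.
Farrukh ∩ Oliver ∩ Yuki ∩ Alice ∩ Ana ∩ Erik: 11:00-12:00, 15:00-15:30, 16:00-17:30.
Farrukh ∩ Oliver ∩ Yuki ∩ Alice ∩ Ana ∩ Erik ∩ Ravi: 11:00-11:30, 15:00-15:30, 16:00-17:00.
Summing the common windows: 30 + 30 + 60 = 120 minutes.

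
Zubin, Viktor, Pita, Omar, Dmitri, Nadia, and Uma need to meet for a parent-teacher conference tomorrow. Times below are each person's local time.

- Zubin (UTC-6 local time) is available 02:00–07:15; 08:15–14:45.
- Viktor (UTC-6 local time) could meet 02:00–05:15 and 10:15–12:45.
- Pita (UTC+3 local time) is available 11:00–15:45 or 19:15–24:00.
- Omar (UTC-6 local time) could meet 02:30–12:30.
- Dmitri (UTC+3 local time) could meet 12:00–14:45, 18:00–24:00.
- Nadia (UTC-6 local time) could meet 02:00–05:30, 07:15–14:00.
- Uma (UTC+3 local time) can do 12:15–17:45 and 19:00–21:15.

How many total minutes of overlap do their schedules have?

240

Zubin in UTC: 08:00-13:15, 14:15-20:45 (add 6h to convert from UTC-6).
Viktor in UTC: 08:00-11:15, 16:15-18:45 (add 6h to convert from UTC-6).
Pita in UTC: 08:00-12:45, 16:15-21:00 (subtract 3h to convert from UTC+3).
Omar in UTC: 08:30-18:30 (add 6h to convert from UTC-6).
Dmitri in UTC: 09:00-11:45, 15:00-21:00 (subtract 3h to convert from UTC+3).
Nadia in UTC: 08:00-11:30, 13:15-20:00 (add 6h to convert from UTC-6).
Uma in UTC: 09:15-14:45, 16:00-18:15 (subtract 3h to convert from UTC+3).
Zubin ∩ Viktor: 08:00-11:15, 16:15-18:45.
Zubin ∩ Viktor ∩ Pita: 08:00-11:15, 16:15-18:45.
Zubin ∩ Viktor ∩ Pita ∩ Omar: 08:30-11:15, 16:15-18:30.
Zubin ∩ Viktor ∩ Pita ∩ Omar ∩ Dmitri: 09:00-11:15, 16:15-18:30.
Zubin ∩ Viktor ∩ Pita ∩ Omar ∩ Dmitri ∩ Nadia: 09:00-11:15, 16:15-18:30.
Zubin ∩ Viktor ∩ Pita ∩ Omar ∩ Dmitri ∩ Nadia ∩ Uma: 09:15-11:15, 16:15-18:15.
So the common availability across everyone is 09:15-11:15, 16:15-18:15.
Summing the common windows: 120 + 120 = 240 minutes.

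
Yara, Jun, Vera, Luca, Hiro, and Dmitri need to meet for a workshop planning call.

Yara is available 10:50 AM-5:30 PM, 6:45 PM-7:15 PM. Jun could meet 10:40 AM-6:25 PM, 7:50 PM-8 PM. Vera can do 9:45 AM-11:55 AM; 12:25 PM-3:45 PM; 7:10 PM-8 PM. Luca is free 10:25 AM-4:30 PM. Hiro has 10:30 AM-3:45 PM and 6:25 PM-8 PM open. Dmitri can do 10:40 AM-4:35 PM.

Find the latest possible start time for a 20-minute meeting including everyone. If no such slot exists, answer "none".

15:25

Yara ∩ Jun: 10:50-17:30.
Yara ∩ Jun ∩ Vera: 10:50-11:55, 12:25-15:45.
Yara ∩ Jun ∩ Vera ∩ Luca: 10:50-11:55, 12:25-15:45.
Yara ∩ Jun ∩ Vera ∩ Luca ∩ Hiro: 10:50-11:55, 12:25-15:45.
Yara ∩ Jun ∩ Vera ∩ Luca ∩ Hiro ∩ Dmitri: 10:50-11:55, 12:25-15:45.
So the common availability across everyone is 10:50-11:55, 12:25-15:45.
The last common window of at least 20 minutes is 12:25-15:45; a 20-minute meeting can start as late as 15:25 and still end by 15:45.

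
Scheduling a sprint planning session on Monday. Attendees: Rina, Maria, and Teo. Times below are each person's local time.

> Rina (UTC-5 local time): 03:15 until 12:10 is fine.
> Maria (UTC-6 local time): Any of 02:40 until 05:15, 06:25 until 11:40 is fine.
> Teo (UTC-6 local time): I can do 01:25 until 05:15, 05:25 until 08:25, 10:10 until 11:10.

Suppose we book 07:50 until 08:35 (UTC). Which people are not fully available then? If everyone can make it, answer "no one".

Maria, Rina

Rina in UTC: 08:15-17:10 (add 5h to convert from UTC-5).
Maria in UTC: 08:40-11:15, 12:25-17:40 (add 6h to convert from UTC-6).
Teo in UTC: 07:25-11:15, 11:25-14:25, 16:10-17:10 (add 6h to convert from UTC-6).
Rina: not fully free for 07:50-08:35. Maria: not fully free for 07:50-08:35. Teo: free for 07:50-08:35.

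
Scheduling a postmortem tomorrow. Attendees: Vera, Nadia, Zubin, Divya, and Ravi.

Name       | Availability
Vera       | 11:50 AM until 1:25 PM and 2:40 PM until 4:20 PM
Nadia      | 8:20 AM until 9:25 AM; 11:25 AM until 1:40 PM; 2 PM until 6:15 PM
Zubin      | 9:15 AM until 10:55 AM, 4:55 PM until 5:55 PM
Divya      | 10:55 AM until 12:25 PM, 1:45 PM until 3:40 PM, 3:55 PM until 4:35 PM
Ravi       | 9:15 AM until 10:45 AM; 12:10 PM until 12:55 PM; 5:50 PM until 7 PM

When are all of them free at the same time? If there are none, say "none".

none

Vera ∩ Nadia: 11:50-13:25, 14:40-16:20.
Vera ∩ Nadia ∩ Zubin: ∅.
Vera ∩ Nadia ∩ Zubin ∩ Divya: ∅.
Vera ∩ Nadia ∩ Zubin ∩ Divya ∩ Ravi: ∅.
There is no time when everyone is free.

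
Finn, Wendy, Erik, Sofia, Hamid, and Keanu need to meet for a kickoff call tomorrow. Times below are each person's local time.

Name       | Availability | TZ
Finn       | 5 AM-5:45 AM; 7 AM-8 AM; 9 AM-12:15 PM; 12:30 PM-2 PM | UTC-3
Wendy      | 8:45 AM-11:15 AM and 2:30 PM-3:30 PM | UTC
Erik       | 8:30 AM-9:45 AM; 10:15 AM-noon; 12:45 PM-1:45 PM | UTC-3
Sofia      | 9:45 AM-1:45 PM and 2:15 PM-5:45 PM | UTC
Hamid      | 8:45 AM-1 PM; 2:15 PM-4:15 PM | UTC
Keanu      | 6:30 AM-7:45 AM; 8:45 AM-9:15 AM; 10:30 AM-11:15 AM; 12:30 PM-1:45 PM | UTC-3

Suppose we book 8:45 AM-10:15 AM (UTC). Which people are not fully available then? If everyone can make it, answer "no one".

Finn in UTC: 08:00-08:45, 10:00-11:00, 12:00-15:15, 15:30-17:00 (add 3h to convert from UTC-3).
Wendy in UTC: 08:45-11:15, 14:30-15:30.
Erik in UTC: 11:30-12:45, 13:15-15:00, 15:45-16:45 (add 3h to convert from UTC-3).
Sofia in UTC: 09:45-13:45, 14:15-17:45.
Hamid in UTC: 08:45-13:00, 14:15-16:15.
Keanu in UTC: 09:30-10:45, 11:45-12:15, 13:30-14:15, 15:30-16:45 (add 3h to convert from UTC-3).
Finn: not fully free for 08:45-10:15. Wendy: free for 08:45-10:15. Erik: not fully free for 08:45-10:15. Sofia: not fully free for 08:45-10:15. Hamid: free for 08:45-10:15. Keanu: not fully free for 08:45-10:15.

Erik, Finn, Keanu, Sofia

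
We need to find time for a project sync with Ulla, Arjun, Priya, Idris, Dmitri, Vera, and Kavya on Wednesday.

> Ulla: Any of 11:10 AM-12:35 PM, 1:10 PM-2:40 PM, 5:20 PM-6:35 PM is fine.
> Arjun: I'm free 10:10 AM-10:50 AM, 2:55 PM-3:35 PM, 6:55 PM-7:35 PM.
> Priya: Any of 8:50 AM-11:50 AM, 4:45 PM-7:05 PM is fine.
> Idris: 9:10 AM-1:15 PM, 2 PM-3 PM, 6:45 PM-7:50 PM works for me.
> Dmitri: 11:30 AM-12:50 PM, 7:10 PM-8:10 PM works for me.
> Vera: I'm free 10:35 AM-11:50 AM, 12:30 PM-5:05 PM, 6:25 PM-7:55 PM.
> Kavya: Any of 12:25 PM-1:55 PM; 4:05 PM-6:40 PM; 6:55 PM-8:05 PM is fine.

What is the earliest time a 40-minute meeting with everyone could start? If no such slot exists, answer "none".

Ulla ∩ Arjun: ∅.
Ulla ∩ Arjun ∩ Priya: ∅.
Ulla ∩ Arjun ∩ Priya ∩ Idris: ∅.
Ulla ∩ Arjun ∩ Priya ∩ Idris ∩ Dmitri: ∅.
Ulla ∩ Arjun ∩ Priya ∩ Idris ∩ Dmitri ∩ Vera: ∅.
Ulla ∩ Arjun ∩ Priya ∩ Idris ∩ Dmitri ∩ Vera ∩ Kavya: ∅.
There is no time when everyone is free.
No common window is at least 40 minutes long.

none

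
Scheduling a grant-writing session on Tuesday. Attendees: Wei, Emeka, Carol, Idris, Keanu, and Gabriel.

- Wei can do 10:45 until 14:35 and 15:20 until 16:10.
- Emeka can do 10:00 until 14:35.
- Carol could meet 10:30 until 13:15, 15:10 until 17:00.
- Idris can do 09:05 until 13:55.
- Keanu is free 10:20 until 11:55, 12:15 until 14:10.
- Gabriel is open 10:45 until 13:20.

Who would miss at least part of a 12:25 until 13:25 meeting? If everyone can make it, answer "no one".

Carol, Gabriel

Wei: free for 12:25-13:25. Emeka: free for 12:25-13:25. Carol: not fully free for 12:25-13:25. Idris: free for 12:25-13:25. Keanu: free for 12:25-13:25. Gabriel: not fully free for 12:25-13:25.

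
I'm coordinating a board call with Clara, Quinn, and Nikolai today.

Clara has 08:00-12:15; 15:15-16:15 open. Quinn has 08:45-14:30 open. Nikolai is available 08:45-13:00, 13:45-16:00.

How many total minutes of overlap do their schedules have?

Clara ∩ Quinn: 08:45-12:15.
Clara ∩ Quinn ∩ Nikolai: 08:45-12:15.
So the common availability across everyone is 08:45-12:15.
That's a single block of 210 minutes.

210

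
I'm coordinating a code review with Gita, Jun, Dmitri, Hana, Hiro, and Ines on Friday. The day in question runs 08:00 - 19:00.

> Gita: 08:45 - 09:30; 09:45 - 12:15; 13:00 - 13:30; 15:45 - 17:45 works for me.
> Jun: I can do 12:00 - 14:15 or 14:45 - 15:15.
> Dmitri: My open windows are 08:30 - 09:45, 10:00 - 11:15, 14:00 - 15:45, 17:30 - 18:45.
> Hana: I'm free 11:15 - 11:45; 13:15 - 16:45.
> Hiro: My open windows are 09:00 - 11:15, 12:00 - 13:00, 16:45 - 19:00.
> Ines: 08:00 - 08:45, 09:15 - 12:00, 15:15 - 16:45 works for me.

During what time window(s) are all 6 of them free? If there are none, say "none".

Gita ∩ Jun: 12:00-12:15, 13:00-13:30.
Gita ∩ Jun ∩ Dmitri: ∅.
Gita ∩ Jun ∩ Dmitri ∩ Hana: ∅.
Gita ∩ Jun ∩ Dmitri ∩ Hana ∩ Hiro: ∅.
Gita ∩ Jun ∩ Dmitri ∩ Hana ∩ Hiro ∩ Ines: ∅.
There is no time when everyone is free.

none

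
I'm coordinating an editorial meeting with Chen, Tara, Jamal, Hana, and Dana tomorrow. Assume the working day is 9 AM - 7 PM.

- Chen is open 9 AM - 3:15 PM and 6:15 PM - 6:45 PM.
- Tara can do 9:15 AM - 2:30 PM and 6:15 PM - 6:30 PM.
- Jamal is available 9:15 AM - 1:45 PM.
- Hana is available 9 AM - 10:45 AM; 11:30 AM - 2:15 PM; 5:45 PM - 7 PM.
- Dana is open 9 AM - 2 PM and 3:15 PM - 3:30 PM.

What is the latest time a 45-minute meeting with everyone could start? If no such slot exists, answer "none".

13:00

Chen ∩ Tara: 09:15-14:30, 18:15-18:30.
Chen ∩ Tara ∩ Jamal: 09:15-13:45.
Chen ∩ Tara ∩ Jamal ∩ Hana: 09:15-10:45, 11:30-13:45.
Chen ∩ Tara ∩ Jamal ∩ Hana ∩ Dana: 09:15-10:45, 11:30-13:45.
Those are the intersection windows.
The last common window of at least 45 minutes is 11:30-13:45; a 45-minute meeting can start as late as 13:00 and still end by 13:45.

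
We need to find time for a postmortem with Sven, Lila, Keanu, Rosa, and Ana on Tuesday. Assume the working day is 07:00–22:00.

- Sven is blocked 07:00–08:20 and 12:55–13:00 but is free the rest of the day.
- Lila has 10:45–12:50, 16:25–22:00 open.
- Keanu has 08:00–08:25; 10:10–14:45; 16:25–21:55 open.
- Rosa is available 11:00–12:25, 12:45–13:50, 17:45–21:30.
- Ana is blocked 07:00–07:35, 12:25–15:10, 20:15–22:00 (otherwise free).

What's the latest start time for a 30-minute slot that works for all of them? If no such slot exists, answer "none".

Sven free: 08:20-12:55, 13:00-22:00 (invert busy blocks within the working day).
Lila free: 10:45-12:50, 16:25-22:00.
Keanu free: 08:00-08:25, 10:10-14:45, 16:25-21:55.
Rosa free: 11:00-12:25, 12:45-13:50, 17:45-21:30.
Ana free: 07:35-12:25, 15:10-20:15 (invert busy blocks within the working day).
Sven ∩ Lila: 10:45-12:50, 16:25-22:00.
Sven ∩ Lila ∩ Keanu: 10:45-12:50, 16:25-21:55.
Sven ∩ Lila ∩ Keanu ∩ Rosa: 11:00-12:25, 12:45-12:50, 17:45-21:30.
Sven ∩ Lila ∩ Keanu ∩ Rosa ∩ Ana: 11:00-12:25, 17:45-20:15.
Those are the intersection windows.
The last common window of at least 30 minutes is 17:45-20:15; a 30-minute meeting can start as late as 19:45 and still end by 20:15.

19:45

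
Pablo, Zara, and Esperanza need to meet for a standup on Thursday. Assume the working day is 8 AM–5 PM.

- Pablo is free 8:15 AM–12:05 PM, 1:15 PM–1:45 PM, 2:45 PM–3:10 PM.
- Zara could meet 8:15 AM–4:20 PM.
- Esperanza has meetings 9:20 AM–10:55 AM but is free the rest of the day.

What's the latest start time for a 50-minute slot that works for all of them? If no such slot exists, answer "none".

Pablo free: 08:15-12:05, 13:15-13:45, 14:45-15:10.
Zara free: 08:15-16:20.
Esperanza free: 08:00-09:20, 10:55-17:00 (invert busy blocks within the working day).
Pablo ∩ Zara: 08:15-12:05, 13:15-13:45, 14:45-15:10.
Pablo ∩ Zara ∩ Esperanza: 08:15-09:20, 10:55-12:05, 13:15-13:45, 14:45-15:10.
The last common window of at least 50 minutes is 10:55-12:05; a 50-minute meeting can start as late as 11:15 and still end by 12:05.

11:15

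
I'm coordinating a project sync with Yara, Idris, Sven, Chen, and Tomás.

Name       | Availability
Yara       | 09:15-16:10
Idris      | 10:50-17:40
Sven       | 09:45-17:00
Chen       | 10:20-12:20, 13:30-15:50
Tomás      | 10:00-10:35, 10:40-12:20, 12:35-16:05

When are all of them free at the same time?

Yara ∩ Idris: 10:50-16:10.
Yara ∩ Idris ∩ Sven: 10:50-16:10.
Yara ∩ Idris ∩ Sven ∩ Chen: 10:50-12:20, 13:30-15:50.
Yara ∩ Idris ∩ Sven ∩ Chen ∩ Tomás: 10:50-12:20, 13:30-15:50.
So the common availability across everyone is 10:50-12:20, 13:30-15:50.

10:50-12:20, 13:30-15:50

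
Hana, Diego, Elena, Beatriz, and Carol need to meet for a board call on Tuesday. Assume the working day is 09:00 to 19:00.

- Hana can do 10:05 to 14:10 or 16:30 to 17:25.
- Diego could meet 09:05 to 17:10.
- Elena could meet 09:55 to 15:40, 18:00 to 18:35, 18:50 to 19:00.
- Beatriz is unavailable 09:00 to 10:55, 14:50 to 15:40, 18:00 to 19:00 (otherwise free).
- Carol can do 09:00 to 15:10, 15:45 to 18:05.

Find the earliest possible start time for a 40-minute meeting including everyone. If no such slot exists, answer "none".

Hana free: 10:05-14:10, 16:30-17:25.
Diego free: 09:05-17:10.
Elena free: 09:55-15:40, 18:00-18:35, 18:50-19:00.
Beatriz free: 10:55-14:50, 15:40-18:00 (invert busy blocks within the working day).
Carol free: 09:00-15:10, 15:45-18:05.
Hana ∩ Diego: 10:05-14:10, 16:30-17:10.
Hana ∩ Diego ∩ Elena: 10:05-14:10.
Hana ∩ Diego ∩ Elena ∩ Beatriz: 10:55-14:10.
Hana ∩ Diego ∩ Elena ∩ Beatriz ∩ Carol: 10:55-14:10.
The first common window of at least 40 minutes is 10:55-14:10, so the earliest start is 10:55.

10:55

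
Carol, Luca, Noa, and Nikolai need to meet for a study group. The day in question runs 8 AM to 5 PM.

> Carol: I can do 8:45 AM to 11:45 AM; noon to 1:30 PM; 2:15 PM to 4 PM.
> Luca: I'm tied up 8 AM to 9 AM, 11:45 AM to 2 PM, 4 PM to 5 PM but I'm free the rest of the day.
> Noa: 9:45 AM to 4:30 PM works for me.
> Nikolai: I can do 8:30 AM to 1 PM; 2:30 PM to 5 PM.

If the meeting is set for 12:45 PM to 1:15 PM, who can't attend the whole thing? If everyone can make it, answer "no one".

Luca, Nikolai

Carol free: 08:45-11:45, 12:00-13:30, 14:15-16:00.
Luca free: 09:00-11:45, 14:00-16:00 (invert busy blocks within the working day).
Noa free: 09:45-16:30.
Nikolai free: 08:30-13:00, 14:30-17:00.
Carol: free for 12:45-13:15. Luca: not fully free for 12:45-13:15. Noa: free for 12:45-13:15. Nikolai: not fully free for 12:45-13:15.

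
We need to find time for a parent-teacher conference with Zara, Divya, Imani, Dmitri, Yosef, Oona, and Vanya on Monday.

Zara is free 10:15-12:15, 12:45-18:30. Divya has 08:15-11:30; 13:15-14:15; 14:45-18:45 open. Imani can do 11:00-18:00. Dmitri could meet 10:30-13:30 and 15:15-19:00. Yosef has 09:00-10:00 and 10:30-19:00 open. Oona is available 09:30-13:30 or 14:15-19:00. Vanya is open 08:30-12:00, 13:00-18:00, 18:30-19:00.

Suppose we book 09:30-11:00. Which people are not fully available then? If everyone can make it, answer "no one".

Zara: not fully free for 09:30-11:00. Divya: free for 09:30-11:00. Imani: not fully free for 09:30-11:00. Dmitri: not fully free for 09:30-11:00. Yosef: not fully free for 09:30-11:00. Oona: free for 09:30-11:00. Vanya: free for 09:30-11:00.

Dmitri, Imani, Yosef, Zara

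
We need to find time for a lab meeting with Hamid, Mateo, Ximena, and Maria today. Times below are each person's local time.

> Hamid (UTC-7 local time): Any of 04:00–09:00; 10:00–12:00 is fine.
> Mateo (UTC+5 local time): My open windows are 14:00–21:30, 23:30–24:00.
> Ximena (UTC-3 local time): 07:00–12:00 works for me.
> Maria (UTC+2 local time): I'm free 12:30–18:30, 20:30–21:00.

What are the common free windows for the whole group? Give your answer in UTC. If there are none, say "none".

11:00-15:00

Hamid in UTC: 11:00-16:00, 17:00-19:00 (add 7h to convert from UTC-7).
Mateo in UTC: 09:00-16:30, 18:30-19:00 (subtract 5h to convert from UTC+5).
Ximena in UTC: 10:00-15:00 (add 3h to convert from UTC-3).
Maria in UTC: 10:30-16:30, 18:30-19:00 (subtract 2h to convert from UTC+2).
Hamid ∩ Mateo: 11:00-16:00, 18:30-19:00.
Hamid ∩ Mateo ∩ Ximena: 11:00-15:00.
Hamid ∩ Mateo ∩ Ximena ∩ Maria: 11:00-15:00.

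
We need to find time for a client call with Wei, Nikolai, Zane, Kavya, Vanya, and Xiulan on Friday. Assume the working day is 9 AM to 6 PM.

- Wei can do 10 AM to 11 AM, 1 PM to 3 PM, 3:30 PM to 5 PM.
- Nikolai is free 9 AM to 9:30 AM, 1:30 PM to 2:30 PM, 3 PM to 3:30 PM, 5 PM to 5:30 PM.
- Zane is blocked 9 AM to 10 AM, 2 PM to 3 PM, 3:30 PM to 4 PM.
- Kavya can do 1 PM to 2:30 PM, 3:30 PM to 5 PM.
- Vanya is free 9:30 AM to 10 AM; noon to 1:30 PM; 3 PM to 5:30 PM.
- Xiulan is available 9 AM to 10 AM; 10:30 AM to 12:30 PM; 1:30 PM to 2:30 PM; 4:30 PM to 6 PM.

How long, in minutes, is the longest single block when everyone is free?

Wei free: 10:00-11:00, 13:00-15:00, 15:30-17:00.
Nikolai free: 09:00-09:30, 13:30-14:30, 15:00-15:30, 17:00-17:30.
Zane free: 10:00-14:00, 15:00-15:30, 16:00-18:00 (invert busy blocks within the working day).
Kavya free: 13:00-14:30, 15:30-17:00.
Vanya free: 09:30-10:00, 12:00-13:30, 15:00-17:30.
Xiulan free: 09:00-10:00, 10:30-12:30, 13:30-14:30, 16:30-18:00.
Wei ∩ Nikolai: 13:30-14:30.
Wei ∩ Nikolai ∩ Zane: 13:30-14:00.
Wei ∩ Nikolai ∩ Zane ∩ Kavya: 13:30-14:00.
Wei ∩ Nikolai ∩ Zane ∩ Kavya ∩ Vanya: ∅.
Wei ∩ Nikolai ∩ Zane ∩ Kavya ∩ Vanya ∩ Xiulan: ∅.
There is no time when everyone is free.
No common window exists, so the longest block is 0 minutes.

0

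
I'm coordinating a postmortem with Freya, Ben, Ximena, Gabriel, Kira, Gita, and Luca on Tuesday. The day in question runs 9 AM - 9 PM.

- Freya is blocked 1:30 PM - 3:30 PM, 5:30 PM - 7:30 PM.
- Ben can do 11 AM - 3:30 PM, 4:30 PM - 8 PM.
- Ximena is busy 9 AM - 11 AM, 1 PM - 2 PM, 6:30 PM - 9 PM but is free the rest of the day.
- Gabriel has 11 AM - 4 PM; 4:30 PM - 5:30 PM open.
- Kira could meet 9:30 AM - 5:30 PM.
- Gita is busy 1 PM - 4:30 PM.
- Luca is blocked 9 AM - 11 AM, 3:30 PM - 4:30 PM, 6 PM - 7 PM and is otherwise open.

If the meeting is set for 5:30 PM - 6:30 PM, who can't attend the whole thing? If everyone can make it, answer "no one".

Freya, Gabriel, Kira, Luca

Freya free: 09:00-13:30, 15:30-17:30, 19:30-21:00 (invert busy blocks within the working day).
Ben free: 11:00-15:30, 16:30-20:00.
Ximena free: 11:00-13:00, 14:00-18:30 (invert busy blocks within the working day).
Gabriel free: 11:00-16:00, 16:30-17:30.
Kira free: 09:30-17:30.
Gita free: 09:00-13:00, 16:30-21:00 (invert busy blocks within the working day).
Luca free: 11:00-15:30, 16:30-18:00, 19:00-21:00 (invert busy blocks within the working day).
Freya: not fully free for 17:30-18:30. Ben: free for 17:30-18:30. Ximena: free for 17:30-18:30. Gabriel: not fully free for 17:30-18:30. Kira: not fully free for 17:30-18:30. Gita: free for 17:30-18:30. Luca: not fully free for 17:30-18:30.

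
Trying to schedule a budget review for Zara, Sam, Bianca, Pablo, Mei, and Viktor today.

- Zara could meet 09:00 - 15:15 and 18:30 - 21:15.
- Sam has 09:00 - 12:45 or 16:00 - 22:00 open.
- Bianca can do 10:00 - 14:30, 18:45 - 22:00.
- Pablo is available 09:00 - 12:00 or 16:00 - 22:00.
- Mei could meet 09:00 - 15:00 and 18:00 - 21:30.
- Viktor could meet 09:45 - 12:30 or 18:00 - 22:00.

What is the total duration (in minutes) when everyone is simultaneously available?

270

Zara ∩ Sam: 09:00-12:45, 18:30-21:15.
Zara ∩ Sam ∩ Bianca: 10:00-12:45, 18:45-21:15.
Zara ∩ Sam ∩ Bianca ∩ Pablo: 10:00-12:00, 18:45-21:15.
Zara ∩ Sam ∩ Bianca ∩ Pablo ∩ Mei: 10:00-12:00, 18:45-21:15.
Zara ∩ Sam ∩ Bianca ∩ Pablo ∩ Mei ∩ Viktor: 10:00-12:00, 18:45-21:15.
Summing the common windows: 120 + 150 = 270 minutes.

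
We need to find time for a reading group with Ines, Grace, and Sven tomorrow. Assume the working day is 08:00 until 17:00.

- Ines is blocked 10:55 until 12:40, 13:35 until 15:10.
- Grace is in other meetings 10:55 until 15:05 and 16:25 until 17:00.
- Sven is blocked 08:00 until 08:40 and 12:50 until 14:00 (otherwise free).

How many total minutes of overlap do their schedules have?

210

Ines free: 08:00-10:55, 12:40-13:35, 15:10-17:00 (invert busy blocks within the working day).
Grace free: 08:00-10:55, 15:05-16:25 (invert busy blocks within the working day).
Sven free: 08:40-12:50, 14:00-17:00 (invert busy blocks within the working day).
Ines ∩ Grace: 08:00-10:55, 15:10-16:25.
Ines ∩ Grace ∩ Sven: 08:40-10:55, 15:10-16:25.
Those are the intersection windows.
Summing the common windows: 135 + 75 = 210 minutes.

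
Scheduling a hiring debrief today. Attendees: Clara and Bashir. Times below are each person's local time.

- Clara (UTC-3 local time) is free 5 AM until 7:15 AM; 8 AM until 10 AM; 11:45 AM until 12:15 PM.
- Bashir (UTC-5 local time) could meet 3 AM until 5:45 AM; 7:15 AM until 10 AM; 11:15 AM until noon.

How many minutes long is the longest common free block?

Clara in UTC: 08:00-10:15, 11:00-13:00, 14:45-15:15 (add 3h to convert from UTC-3).
Bashir in UTC: 08:00-10:45, 12:15-15:00, 16:15-17:00 (add 5h to convert from UTC-5).
Clara ∩ Bashir: 08:00-10:15, 12:15-13:00, 14:45-15:00.
So the common availability across everyone is 08:00-10:15, 12:15-13:00, 14:45-15:00.
The longest is 08:00-10:15 at 135 minutes.

135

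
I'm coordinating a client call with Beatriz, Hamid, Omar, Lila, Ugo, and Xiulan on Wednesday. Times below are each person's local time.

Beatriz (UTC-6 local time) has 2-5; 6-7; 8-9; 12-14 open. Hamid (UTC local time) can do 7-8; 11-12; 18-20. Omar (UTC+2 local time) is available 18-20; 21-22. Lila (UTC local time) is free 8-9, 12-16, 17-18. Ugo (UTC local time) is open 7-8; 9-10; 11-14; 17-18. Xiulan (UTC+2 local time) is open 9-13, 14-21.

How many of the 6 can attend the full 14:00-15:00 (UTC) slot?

3

Beatriz in UTC: 08:00-11:00, 12:00-13:00, 14:00-15:00, 18:00-20:00 (add 6h to convert from UTC-6).
Hamid in UTC: 07:00-08:00, 11:00-12:00, 18:00-20:00.
Omar in UTC: 16:00-18:00, 19:00-20:00 (subtract 2h to convert from UTC+2).
Lila in UTC: 08:00-09:00, 12:00-16:00, 17:00-18:00.
Ugo in UTC: 07:00-08:00, 09:00-10:00, 11:00-14:00, 17:00-18:00.
Xiulan in UTC: 07:00-11:00, 12:00-19:00 (subtract 2h to convert from UTC+2).
Beatriz, Lila, and Xiulan can make the full 14:00-15:00 slot — that's 3.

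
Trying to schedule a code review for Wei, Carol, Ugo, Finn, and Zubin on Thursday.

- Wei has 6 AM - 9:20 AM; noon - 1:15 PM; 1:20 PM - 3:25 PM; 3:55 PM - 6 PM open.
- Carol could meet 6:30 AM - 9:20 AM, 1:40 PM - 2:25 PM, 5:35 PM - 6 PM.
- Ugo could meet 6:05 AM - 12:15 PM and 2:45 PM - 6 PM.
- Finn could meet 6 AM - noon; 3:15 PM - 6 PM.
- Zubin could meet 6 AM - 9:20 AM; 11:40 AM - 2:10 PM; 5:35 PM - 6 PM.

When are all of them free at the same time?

06:30-09:20, 17:35-18:00

Wei ∩ Carol: 06:30-09:20, 13:40-14:25, 17:35-18:00.
Wei ∩ Carol ∩ Ugo: 06:30-09:20, 17:35-18:00.
Wei ∩ Carol ∩ Ugo ∩ Finn: 06:30-09:20, 17:35-18:00.
Wei ∩ Carol ∩ Ugo ∩ Finn ∩ Zubin: 06:30-09:20, 17:35-18:00.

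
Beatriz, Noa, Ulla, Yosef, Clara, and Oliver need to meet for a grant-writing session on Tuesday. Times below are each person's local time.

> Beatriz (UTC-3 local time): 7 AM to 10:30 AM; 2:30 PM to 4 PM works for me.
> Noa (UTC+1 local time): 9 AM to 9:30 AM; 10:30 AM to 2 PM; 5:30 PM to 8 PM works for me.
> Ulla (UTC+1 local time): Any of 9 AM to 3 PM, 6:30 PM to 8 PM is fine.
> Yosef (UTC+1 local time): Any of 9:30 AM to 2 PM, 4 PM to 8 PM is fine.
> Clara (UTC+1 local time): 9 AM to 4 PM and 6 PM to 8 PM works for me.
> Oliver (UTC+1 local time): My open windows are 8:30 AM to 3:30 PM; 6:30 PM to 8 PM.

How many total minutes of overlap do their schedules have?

270

Beatriz in UTC: 10:00-13:30, 17:30-19:00 (add 3h to convert from UTC-3).
Noa in UTC: 08:00-08:30, 09:30-13:00, 16:30-19:00 (subtract 1h to convert from UTC+1).
Ulla in UTC: 08:00-14:00, 17:30-19:00 (subtract 1h to convert from UTC+1).
Yosef in UTC: 08:30-13:00, 15:00-19:00 (subtract 1h to convert from UTC+1).
Clara in UTC: 08:00-15:00, 17:00-19:00 (subtract 1h to convert from UTC+1).
Oliver in UTC: 07:30-14:30, 17:30-19:00 (subtract 1h to convert from UTC+1).
Beatriz ∩ Noa: 10:00-13:00, 17:30-19:00.
Beatriz ∩ Noa ∩ Ulla: 10:00-13:00, 17:30-19:00.
Beatriz ∩ Noa ∩ Ulla ∩ Yosef: 10:00-13:00, 17:30-19:00.
Beatriz ∩ Noa ∩ Ulla ∩ Yosef ∩ Clara: 10:00-13:00, 17:30-19:00.
Beatriz ∩ Noa ∩ Ulla ∩ Yosef ∩ Clara ∩ Oliver: 10:00-13:00, 17:30-19:00.
Summing the common windows: 180 + 90 = 270 minutes.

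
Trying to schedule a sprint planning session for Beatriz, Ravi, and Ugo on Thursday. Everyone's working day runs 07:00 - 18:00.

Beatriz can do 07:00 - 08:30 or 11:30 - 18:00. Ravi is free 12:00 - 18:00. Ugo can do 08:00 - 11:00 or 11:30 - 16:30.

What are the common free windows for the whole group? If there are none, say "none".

Beatriz ∩ Ravi: 12:00-18:00.
Beatriz ∩ Ravi ∩ Ugo: 12:00-16:30.
Those are the intersection windows.

12:00-16:30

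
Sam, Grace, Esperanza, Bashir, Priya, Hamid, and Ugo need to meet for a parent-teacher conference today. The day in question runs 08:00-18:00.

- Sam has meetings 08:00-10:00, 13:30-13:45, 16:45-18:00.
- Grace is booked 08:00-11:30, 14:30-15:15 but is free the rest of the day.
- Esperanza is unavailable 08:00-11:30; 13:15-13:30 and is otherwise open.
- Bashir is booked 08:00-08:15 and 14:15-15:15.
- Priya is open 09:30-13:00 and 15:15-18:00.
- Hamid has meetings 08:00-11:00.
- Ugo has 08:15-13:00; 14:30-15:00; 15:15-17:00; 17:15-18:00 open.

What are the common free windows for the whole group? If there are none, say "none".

Sam free: 10:00-13:30, 13:45-16:45 (invert busy blocks within the working day).
Grace free: 11:30-14:30, 15:15-18:00 (invert busy blocks within the working day).
Esperanza free: 11:30-13:15, 13:30-18:00 (invert busy blocks within the working day).
Bashir free: 08:15-14:15, 15:15-18:00 (invert busy blocks within the working day).
Priya free: 09:30-13:00, 15:15-18:00.
Hamid free: 11:00-18:00 (invert busy blocks within the working day).
Ugo free: 08:15-13:00, 14:30-15:00, 15:15-17:00, 17:15-18:00.
Sam ∩ Grace: 11:30-13:30, 13:45-14:30, 15:15-16:45.
Sam ∩ Grace ∩ Esperanza: 11:30-13:15, 13:45-14:30, 15:15-16:45.
Sam ∩ Grace ∩ Esperanza ∩ Bashir: 11:30-13:15, 13:45-14:15, 15:15-16:45.
Sam ∩ Grace ∩ Esperanza ∩ Bashir ∩ Priya: 11:30-13:00, 15:15-16:45.
Sam ∩ Grace ∩ Esperanza ∩ Bashir ∩ Priya ∩ Hamid: 11:30-13:00, 15:15-16:45.
Sam ∩ Grace ∩ Esperanza ∩ Bashir ∩ Priya ∩ Hamid ∩ Ugo: 11:30-13:00, 15:15-16:45.

11:30-13:00, 15:15-16:45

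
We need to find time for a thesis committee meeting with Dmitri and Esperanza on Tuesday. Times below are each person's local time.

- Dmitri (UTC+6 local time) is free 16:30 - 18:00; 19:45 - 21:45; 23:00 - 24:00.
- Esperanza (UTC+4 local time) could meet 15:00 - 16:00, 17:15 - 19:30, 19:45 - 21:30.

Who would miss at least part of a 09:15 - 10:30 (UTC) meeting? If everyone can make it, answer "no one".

Dmitri, Esperanza

Dmitri in UTC: 10:30-12:00, 13:45-15:45, 17:00-18:00 (subtract 6h to convert from UTC+6).
Esperanza in UTC: 11:00-12:00, 13:15-15:30, 15:45-17:30 (subtract 4h to convert from UTC+4).
Dmitri: not fully free for 09:15-10:30. Esperanza: not fully free for 09:15-10:30.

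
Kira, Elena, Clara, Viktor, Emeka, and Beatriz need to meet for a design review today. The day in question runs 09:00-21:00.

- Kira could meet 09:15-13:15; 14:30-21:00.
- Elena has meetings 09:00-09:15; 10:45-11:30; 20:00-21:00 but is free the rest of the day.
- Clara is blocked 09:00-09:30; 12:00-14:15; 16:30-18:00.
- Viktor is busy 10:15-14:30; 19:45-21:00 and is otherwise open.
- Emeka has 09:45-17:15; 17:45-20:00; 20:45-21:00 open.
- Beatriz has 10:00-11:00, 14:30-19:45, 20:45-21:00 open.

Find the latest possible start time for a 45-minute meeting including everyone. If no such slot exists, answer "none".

Kira free: 09:15-13:15, 14:30-21:00.
Elena free: 09:15-10:45, 11:30-20:00 (invert busy blocks within the working day).
Clara free: 09:30-12:00, 14:15-16:30, 18:00-21:00 (invert busy blocks within the working day).
Viktor free: 09:00-10:15, 14:30-19:45 (invert busy blocks within the working day).
Emeka free: 09:45-17:15, 17:45-20:00, 20:45-21:00.
Beatriz free: 10:00-11:00, 14:30-19:45, 20:45-21:00.
Kira ∩ Elena: 09:15-10:45, 11:30-13:15, 14:30-20:00.
Kira ∩ Elena ∩ Clara: 09:30-10:45, 11:30-12:00, 14:30-16:30, 18:00-20:00.
Kira ∩ Elena ∩ Clara ∩ Viktor: 09:30-10:15, 14:30-16:30, 18:00-19:45.
Kira ∩ Elena ∩ Clara ∩ Viktor ∩ Emeka: 09:45-10:15, 14:30-16:30, 18:00-19:45.
Kira ∩ Elena ∩ Clara ∩ Viktor ∩ Emeka ∩ Beatriz: 10:00-10:15, 14:30-16:30, 18:00-19:45.
The last common window of at least 45 minutes is 18:00-19:45; a 45-minute meeting can start as late as 19:00 and still end by 19:45.

19:00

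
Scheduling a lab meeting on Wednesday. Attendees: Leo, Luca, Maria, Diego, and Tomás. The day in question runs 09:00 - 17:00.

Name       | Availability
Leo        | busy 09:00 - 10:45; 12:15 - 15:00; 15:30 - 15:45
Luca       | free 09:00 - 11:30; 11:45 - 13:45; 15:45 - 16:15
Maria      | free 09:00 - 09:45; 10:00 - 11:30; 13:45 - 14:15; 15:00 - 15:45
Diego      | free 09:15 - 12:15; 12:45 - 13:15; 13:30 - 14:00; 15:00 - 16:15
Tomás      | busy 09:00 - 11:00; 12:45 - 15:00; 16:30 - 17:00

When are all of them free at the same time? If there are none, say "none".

Leo free: 10:45-12:15, 15:00-15:30, 15:45-17:00 (invert busy blocks within the working day).
Luca free: 09:00-11:30, 11:45-13:45, 15:45-16:15.
Maria free: 09:00-09:45, 10:00-11:30, 13:45-14:15, 15:00-15:45.
Diego free: 09:15-12:15, 12:45-13:15, 13:30-14:00, 15:00-16:15.
Tomás free: 11:00-12:45, 15:00-16:30 (invert busy blocks within the working day).
Leo ∩ Luca: 10:45-11:30, 11:45-12:15, 15:45-16:15.
Leo ∩ Luca ∩ Maria: 10:45-11:30.
Leo ∩ Luca ∩ Maria ∩ Diego: 10:45-11:30.
Leo ∩ Luca ∩ Maria ∩ Diego ∩ Tomás: 11:00-11:30.
Those are the intersection windows.

11:00-11:30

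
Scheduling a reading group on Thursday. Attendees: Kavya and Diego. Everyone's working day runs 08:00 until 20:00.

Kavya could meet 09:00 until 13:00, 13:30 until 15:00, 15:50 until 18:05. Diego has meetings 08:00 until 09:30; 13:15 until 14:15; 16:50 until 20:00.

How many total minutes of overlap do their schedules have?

Kavya free: 09:00-13:00, 13:30-15:00, 15:50-18:05.
Diego free: 09:30-13:15, 14:15-16:50 (invert busy blocks within the working day).
Kavya ∩ Diego: 09:30-13:00, 14:15-15:00, 15:50-16:50.
Summing the common windows: 210 + 45 + 60 = 315 minutes.

315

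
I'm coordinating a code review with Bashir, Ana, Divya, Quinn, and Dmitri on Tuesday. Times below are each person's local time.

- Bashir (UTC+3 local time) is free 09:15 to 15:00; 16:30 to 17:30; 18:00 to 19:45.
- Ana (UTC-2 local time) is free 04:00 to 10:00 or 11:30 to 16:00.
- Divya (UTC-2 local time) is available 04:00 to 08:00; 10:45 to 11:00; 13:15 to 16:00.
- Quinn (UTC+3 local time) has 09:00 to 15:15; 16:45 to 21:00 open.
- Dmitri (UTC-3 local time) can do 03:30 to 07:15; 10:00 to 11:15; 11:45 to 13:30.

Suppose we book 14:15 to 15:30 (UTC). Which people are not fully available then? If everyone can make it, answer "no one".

Bashir, Divya, Dmitri

Bashir in UTC: 06:15-12:00, 13:30-14:30, 15:00-16:45 (subtract 3h to convert from UTC+3).
Ana in UTC: 06:00-12:00, 13:30-18:00 (add 2h to convert from UTC-2).
Divya in UTC: 06:00-10:00, 12:45-13:00, 15:15-18:00 (add 2h to convert from UTC-2).
Quinn in UTC: 06:00-12:15, 13:45-18:00 (subtract 3h to convert from UTC+3).
Dmitri in UTC: 06:30-10:15, 13:00-14:15, 14:45-16:30 (add 3h to convert from UTC-3).
Bashir: not fully free for 14:15-15:30. Ana: free for 14:15-15:30. Divya: not fully free for 14:15-15:30. Quinn: free for 14:15-15:30. Dmitri: not fully free for 14:15-15:30.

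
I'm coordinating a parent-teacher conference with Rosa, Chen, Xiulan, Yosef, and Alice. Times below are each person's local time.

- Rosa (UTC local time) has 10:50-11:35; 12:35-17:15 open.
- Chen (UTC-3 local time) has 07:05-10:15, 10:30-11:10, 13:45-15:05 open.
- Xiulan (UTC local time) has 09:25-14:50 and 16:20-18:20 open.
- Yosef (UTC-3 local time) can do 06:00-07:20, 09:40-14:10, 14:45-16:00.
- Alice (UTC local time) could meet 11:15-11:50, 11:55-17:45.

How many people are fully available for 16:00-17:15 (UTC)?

2

Rosa in UTC: 10:50-11:35, 12:35-17:15.
Chen in UTC: 10:05-13:15, 13:30-14:10, 16:45-18:05 (add 3h to convert from UTC-3).
Xiulan in UTC: 09:25-14:50, 16:20-18:20.
Yosef in UTC: 09:00-10:20, 12:40-17:10, 17:45-19:00 (add 3h to convert from UTC-3).
Alice in UTC: 11:15-11:50, 11:55-17:45.
Rosa and Alice can make the full 16:00-17:15 slot — that's 2.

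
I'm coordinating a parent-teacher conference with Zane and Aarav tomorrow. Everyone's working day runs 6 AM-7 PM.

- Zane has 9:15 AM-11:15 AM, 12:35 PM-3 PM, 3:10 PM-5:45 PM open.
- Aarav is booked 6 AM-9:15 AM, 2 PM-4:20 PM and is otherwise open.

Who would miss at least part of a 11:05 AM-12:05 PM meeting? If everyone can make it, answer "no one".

Zane

Zane free: 09:15-11:15, 12:35-15:00, 15:10-17:45.
Aarav free: 09:15-14:00, 16:20-19:00 (invert busy blocks within the working day).
Zane: not fully free for 11:05-12:05. Aarav: free for 11:05-12:05.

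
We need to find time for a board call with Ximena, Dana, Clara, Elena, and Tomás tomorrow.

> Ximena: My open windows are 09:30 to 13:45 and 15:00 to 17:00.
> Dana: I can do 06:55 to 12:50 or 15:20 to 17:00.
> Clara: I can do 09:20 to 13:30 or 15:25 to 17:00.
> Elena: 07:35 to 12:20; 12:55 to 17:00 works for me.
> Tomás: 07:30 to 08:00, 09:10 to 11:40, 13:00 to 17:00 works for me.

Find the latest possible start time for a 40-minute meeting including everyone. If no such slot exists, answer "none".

Ximena ∩ Dana: 09:30-12:50, 15:20-17:00.
Ximena ∩ Dana ∩ Clara: 09:30-12:50, 15:25-17:00.
Ximena ∩ Dana ∩ Clara ∩ Elena: 09:30-12:20, 15:25-17:00.
Ximena ∩ Dana ∩ Clara ∩ Elena ∩ Tomás: 09:30-11:40, 15:25-17:00.
The last common window of at least 40 minutes is 15:25-17:00; a 40-minute meeting can start as late as 16:20 and still end by 17:00.

16:20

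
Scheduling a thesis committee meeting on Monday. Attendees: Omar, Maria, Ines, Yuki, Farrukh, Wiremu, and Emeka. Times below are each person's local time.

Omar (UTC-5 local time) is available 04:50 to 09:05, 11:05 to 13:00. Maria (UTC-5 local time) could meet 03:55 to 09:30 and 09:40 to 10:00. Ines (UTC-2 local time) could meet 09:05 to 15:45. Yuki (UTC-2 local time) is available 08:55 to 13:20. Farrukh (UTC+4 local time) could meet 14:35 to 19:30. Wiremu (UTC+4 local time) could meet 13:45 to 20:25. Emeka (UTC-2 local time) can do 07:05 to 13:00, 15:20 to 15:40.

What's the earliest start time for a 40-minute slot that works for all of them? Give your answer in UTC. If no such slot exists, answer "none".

Omar in UTC: 09:50-14:05, 16:05-18:00 (add 5h to convert from UTC-5).
Maria in UTC: 08:55-14:30, 14:40-15:00 (add 5h to convert from UTC-5).
Ines in UTC: 11:05-17:45 (add 2h to convert from UTC-2).
Yuki in UTC: 10:55-15:20 (add 2h to convert from UTC-2).
Farrukh in UTC: 10:35-15:30 (subtract 4h to convert from UTC+4).
Wiremu in UTC: 09:45-16:25 (subtract 4h to convert from UTC+4).
Emeka in UTC: 09:05-15:00, 17:20-17:40 (add 2h to convert from UTC-2).
Omar ∩ Maria: 09:50-14:05.
Omar ∩ Maria ∩ Ines: 11:05-14:05.
Omar ∩ Maria ∩ Ines ∩ Yuki: 11:05-14:05.
Omar ∩ Maria ∩ Ines ∩ Yuki ∩ Farrukh: 11:05-14:05.
Omar ∩ Maria ∩ Ines ∩ Yuki ∩ Farrukh ∩ Wiremu: 11:05-14:05.
Omar ∩ Maria ∩ Ines ∩ Yuki ∩ Farrukh ∩ Wiremu ∩ Emeka: 11:05-14:05.
So the common availability across everyone is 11:05-14:05.
The first common window of at least 40 minutes is 11:05-14:05, so the earliest start is 11:05.

11:05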